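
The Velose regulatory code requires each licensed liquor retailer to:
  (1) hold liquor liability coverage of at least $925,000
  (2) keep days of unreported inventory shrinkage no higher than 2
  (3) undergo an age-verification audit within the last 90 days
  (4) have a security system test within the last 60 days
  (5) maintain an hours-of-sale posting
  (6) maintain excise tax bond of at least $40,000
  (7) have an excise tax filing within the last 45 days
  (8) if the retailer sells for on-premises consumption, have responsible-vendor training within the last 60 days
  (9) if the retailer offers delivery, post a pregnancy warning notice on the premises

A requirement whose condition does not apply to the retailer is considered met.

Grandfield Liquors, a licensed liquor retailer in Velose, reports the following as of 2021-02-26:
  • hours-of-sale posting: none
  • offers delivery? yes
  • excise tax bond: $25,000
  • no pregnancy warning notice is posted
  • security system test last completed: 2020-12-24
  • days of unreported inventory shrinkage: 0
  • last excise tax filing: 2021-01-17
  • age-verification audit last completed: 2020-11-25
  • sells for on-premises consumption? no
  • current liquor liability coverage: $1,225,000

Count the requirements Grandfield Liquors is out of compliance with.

5

1. liquor liability coverage $1,225,000 ≥ $925,000 → met
2. days of unreported inventory shrinkage 0 ≤ 2 → met
3. age-verification audit 93 days ago vs limit 90 → not met
4. security system test 64 days ago vs limit 60 → not met
5. hours-of-sale posting absent → not met
6. excise tax bond $25,000 < $40,000 → not met
7. excise tax filing 40 days ago vs limit 45 → met
8. condition 'sells for on-premises consumption' does not hold → requirement n/a → met
9. condition 'offers delivery' holds; pregnancy warning notice absent → not met
Not met: 5 of 9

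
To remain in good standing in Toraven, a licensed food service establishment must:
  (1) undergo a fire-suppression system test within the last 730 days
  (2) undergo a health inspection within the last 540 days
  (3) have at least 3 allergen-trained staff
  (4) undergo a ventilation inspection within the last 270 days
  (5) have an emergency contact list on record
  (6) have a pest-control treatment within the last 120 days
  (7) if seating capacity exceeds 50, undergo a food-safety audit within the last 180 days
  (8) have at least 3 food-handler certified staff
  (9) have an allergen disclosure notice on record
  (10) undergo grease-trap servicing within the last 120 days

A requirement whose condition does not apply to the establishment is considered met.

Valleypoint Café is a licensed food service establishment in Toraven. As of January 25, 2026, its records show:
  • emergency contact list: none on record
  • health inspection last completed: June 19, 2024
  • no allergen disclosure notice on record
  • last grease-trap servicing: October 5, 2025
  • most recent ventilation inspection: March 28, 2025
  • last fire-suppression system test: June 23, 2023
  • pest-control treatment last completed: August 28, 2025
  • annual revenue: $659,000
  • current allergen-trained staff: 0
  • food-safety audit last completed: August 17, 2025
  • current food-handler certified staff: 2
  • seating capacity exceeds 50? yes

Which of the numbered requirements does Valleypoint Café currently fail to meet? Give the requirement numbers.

1, 2, 3, 4, 5, 6, 8, 9

1. fire-suppression system test 947 days ago vs limit 730 → not met
2. health inspection 585 days ago vs limit 540 → not met
3. allergen-trained staff 0 < 3 → not met
4. ventilation inspection 303 days ago vs limit 270 → not met
5. emergency contact list absent → not met
6. pest-control treatment 150 days ago vs limit 120 → not met
7. condition 'seating capacity exceeds 50' holds; food-safety audit 161 days ago vs limit 180 → met
8. food-handler certified staff 2 < 3 → not met
9. allergen disclosure notice absent → not met
10. grease-trap servicing 112 days ago vs limit 120 → met
Not met: 1, 2, 3, 4, 5, 6, 8, 9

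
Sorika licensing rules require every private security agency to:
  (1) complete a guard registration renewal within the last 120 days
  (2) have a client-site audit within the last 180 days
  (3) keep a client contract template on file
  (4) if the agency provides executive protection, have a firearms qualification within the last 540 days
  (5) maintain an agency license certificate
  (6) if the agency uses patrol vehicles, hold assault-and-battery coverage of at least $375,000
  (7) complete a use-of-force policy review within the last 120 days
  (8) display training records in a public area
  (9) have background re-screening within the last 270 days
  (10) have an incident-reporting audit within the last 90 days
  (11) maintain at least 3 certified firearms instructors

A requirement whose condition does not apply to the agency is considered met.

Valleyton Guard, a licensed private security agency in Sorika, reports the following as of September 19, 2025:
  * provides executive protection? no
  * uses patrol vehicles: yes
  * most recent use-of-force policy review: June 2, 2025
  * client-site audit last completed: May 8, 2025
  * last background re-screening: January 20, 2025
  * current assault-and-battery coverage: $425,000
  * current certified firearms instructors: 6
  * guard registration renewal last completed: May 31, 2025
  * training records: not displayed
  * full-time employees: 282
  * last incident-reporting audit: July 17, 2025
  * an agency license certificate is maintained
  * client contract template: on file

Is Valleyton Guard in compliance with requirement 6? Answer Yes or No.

Yes

6. condition 'uses patrol vehicles' holds; assault-and-battery coverage $425,000 ≥ $375,000 → met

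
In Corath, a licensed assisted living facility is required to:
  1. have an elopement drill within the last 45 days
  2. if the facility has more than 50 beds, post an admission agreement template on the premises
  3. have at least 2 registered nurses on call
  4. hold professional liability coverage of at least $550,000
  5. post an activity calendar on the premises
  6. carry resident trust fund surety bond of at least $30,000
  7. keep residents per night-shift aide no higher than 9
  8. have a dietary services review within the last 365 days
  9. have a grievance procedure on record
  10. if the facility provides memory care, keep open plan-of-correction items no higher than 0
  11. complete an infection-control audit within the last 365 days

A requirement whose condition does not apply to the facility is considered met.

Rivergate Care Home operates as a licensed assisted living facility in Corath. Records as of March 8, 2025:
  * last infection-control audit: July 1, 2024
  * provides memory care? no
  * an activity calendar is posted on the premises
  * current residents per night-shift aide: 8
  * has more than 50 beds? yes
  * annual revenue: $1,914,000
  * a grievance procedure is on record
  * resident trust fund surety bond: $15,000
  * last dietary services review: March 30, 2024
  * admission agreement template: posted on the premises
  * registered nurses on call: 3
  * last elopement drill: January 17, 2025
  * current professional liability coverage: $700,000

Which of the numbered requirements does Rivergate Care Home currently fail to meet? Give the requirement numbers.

1. elopement drill 50 days ago vs limit 45 → not met
2. condition 'has more than 50 beds' holds; admission agreement template present → met
3. registered nurses on call 3 ≥ 2 → met
4. professional liability coverage $700,000 ≥ $550,000 → met
5. activity calendar present → met
6. resident trust fund surety bond $15,000 < $30,000 → not met
7. residents per night-shift aide 8 ≤ 9 → met
8. dietary services review 343 days ago vs limit 365 → met
9. grievance procedure present → met
10. condition 'provides memory care' does not hold → requirement n/a → met
11. infection-control audit 250 days ago vs limit 365 → met
Not met: 1, 6

1, 6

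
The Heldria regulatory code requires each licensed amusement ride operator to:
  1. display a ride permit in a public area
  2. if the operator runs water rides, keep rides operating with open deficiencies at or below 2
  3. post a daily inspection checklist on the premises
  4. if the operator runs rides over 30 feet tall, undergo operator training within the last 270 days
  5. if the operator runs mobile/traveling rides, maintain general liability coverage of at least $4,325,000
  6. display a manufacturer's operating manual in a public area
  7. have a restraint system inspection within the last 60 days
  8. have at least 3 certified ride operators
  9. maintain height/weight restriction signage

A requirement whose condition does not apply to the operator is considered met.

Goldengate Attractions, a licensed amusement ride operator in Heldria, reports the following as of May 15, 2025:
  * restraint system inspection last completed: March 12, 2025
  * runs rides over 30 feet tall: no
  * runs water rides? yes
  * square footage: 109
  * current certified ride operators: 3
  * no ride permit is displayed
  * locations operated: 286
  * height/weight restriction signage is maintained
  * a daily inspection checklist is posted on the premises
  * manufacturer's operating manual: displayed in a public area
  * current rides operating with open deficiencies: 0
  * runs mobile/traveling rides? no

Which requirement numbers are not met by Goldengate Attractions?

1, 7

1. ride permit absent → not met
2. condition 'runs water rides' holds; rides operating with open deficiencies 0 ≤ 2 → met
3. daily inspection checklist present → met
4. condition 'runs rides over 30 feet tall' does not hold → requirement n/a → met
5. condition 'runs mobile/traveling rides' does not hold → requirement n/a → met
6. manufacturer's operating manual present → met
7. restraint system inspection 64 days ago vs limit 60 → not met
8. certified ride operators 3 ≥ 3 → met
9. height/weight restriction signage present → met
Not met: 1, 7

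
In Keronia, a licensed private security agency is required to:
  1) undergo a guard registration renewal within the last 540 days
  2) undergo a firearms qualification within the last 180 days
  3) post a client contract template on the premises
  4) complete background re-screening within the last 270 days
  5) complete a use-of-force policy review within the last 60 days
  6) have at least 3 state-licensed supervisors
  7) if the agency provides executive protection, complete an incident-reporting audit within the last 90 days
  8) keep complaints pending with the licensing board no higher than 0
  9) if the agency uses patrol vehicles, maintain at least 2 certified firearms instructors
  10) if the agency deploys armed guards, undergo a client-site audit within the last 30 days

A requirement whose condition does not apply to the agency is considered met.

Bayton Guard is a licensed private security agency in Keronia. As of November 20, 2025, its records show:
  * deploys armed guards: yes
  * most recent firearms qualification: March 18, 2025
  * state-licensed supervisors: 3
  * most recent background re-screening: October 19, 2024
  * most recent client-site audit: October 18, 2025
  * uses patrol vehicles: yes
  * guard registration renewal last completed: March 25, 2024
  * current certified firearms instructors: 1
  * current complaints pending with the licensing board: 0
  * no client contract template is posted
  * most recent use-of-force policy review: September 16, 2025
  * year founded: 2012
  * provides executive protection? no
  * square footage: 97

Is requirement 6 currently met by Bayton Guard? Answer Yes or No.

Yes

6. state-licensed supervisors 3 ≥ 3 → met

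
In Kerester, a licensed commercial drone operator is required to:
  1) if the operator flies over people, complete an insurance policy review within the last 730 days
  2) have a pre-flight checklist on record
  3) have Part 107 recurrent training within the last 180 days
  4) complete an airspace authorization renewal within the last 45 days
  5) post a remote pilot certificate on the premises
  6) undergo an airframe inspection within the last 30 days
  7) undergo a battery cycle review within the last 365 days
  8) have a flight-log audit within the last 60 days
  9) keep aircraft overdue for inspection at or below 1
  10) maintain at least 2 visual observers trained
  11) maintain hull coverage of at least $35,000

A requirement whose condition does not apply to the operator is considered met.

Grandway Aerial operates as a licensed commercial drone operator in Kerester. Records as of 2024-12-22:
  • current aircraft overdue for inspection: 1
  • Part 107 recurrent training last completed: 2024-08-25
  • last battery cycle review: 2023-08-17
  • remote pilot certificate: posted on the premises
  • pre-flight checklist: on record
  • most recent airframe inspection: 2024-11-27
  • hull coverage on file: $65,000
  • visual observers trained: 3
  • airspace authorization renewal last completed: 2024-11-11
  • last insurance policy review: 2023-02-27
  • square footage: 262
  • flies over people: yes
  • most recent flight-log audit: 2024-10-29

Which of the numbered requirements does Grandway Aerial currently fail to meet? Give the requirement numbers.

7

1. condition 'flies over people' holds; insurance policy review 664 days ago vs limit 730 → met
2. pre-flight checklist present → met
3. Part 107 recurrent training 119 days ago vs limit 180 → met
4. airspace authorization renewal 41 days ago vs limit 45 → met
5. remote pilot certificate present → met
6. airframe inspection 25 days ago vs limit 30 → met
7. battery cycle review 493 days ago vs limit 365 → not met
8. flight-log audit 54 days ago vs limit 60 → met
9. aircraft overdue for inspection 1 ≤ 1 → met
10. visual observers trained 3 ≥ 2 → met
11. hull coverage $65,000 ≥ $35,000 → met
Not met: 7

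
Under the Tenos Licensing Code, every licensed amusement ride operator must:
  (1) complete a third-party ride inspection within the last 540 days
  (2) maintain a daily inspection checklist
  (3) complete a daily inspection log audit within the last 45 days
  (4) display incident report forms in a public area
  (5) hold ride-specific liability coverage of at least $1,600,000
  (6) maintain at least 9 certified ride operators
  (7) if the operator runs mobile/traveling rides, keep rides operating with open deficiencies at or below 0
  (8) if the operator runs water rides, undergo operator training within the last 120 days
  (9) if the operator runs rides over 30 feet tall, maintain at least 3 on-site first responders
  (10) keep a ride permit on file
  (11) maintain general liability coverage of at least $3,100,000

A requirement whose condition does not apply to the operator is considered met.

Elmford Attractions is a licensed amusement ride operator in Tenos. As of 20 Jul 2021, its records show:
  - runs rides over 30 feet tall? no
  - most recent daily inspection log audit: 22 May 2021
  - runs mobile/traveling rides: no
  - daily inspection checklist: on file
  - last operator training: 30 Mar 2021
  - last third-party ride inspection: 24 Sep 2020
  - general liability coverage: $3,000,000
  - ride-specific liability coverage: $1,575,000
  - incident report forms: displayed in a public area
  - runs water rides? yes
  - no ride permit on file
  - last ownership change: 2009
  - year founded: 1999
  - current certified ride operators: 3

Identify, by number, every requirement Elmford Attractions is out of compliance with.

1. third-party ride inspection 299 days ago vs limit 540 → met
2. daily inspection checklist present → met
3. daily inspection log audit 59 days ago vs limit 45 → not met
4. incident report forms present → met
5. ride-specific liability coverage $1,575,000 < $1,600,000 → not met
6. certified ride operators 3 < 9 → not met
7. condition 'runs mobile/traveling rides' does not hold → requirement n/a → met
8. condition 'runs water rides' holds; operator training 112 days ago vs limit 120 → met
9. condition 'runs rides over 30 feet tall' does not hold → requirement n/a → met
10. ride permit absent → not met
11. general liability coverage $3,000,000 < $3,100,000 → not met
Not met: 3, 5, 6, 10, 11

3, 5, 6, 10, 11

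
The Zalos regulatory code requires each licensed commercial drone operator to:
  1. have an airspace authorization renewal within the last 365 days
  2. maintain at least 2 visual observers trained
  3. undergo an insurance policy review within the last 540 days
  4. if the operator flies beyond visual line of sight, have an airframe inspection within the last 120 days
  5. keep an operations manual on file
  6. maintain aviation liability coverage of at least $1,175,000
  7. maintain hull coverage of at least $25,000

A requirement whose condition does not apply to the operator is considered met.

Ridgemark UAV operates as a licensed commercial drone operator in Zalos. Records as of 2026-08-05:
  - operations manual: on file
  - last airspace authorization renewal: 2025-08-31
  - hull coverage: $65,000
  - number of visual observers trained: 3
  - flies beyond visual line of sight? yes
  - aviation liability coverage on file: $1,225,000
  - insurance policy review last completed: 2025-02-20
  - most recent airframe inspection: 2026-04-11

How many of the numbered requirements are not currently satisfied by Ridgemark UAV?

0

1. airspace authorization renewal 339 days ago vs limit 365 → met
2. visual observers trained 3 ≥ 2 → met
3. insurance policy review 531 days ago vs limit 540 → met
4. condition 'flies beyond visual line of sight' holds; airframe inspection 116 days ago vs limit 120 → met
5. operations manual present → met
6. aviation liability coverage $1,225,000 ≥ $1,175,000 → met
7. hull coverage $65,000 ≥ $25,000 → met
Not met: 0 of 7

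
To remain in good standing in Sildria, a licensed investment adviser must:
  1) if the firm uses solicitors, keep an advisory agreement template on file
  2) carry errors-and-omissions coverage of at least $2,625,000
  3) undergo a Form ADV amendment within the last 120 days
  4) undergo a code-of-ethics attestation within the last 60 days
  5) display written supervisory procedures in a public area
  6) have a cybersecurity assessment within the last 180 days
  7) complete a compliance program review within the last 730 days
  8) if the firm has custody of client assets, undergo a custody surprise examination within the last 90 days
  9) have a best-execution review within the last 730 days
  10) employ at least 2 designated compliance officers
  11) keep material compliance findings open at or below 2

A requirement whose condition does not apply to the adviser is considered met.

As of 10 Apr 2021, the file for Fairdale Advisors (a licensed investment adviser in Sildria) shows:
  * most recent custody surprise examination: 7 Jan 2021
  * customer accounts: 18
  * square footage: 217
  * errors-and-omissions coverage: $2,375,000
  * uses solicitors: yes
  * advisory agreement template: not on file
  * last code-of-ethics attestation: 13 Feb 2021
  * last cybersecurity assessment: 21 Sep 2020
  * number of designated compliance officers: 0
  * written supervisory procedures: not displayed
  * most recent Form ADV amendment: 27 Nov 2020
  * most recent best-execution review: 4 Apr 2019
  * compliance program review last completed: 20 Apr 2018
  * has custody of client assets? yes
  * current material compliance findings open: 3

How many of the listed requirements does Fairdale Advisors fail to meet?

1. condition 'uses solicitors' holds; advisory agreement template absent → not met
2. errors-and-omissions coverage $2,375,000 < $2,625,000 → not met
3. Form ADV amendment 134 days ago vs limit 120 → not met
4. code-of-ethics attestation 56 days ago vs limit 60 → met
5. written supervisory procedures absent → not met
6. cybersecurity assessment 201 days ago vs limit 180 → not met
7. compliance program review 1086 days ago vs limit 730 → not met
8. condition 'has custody of client assets' holds; custody surprise examination 93 days ago vs limit 90 → not met
9. best-execution review 737 days ago vs limit 730 → not met
10. designated compliance officers 0 < 2 → not met
11. material compliance findings open 3 > 2 → not met
Not met: 10 of 11

10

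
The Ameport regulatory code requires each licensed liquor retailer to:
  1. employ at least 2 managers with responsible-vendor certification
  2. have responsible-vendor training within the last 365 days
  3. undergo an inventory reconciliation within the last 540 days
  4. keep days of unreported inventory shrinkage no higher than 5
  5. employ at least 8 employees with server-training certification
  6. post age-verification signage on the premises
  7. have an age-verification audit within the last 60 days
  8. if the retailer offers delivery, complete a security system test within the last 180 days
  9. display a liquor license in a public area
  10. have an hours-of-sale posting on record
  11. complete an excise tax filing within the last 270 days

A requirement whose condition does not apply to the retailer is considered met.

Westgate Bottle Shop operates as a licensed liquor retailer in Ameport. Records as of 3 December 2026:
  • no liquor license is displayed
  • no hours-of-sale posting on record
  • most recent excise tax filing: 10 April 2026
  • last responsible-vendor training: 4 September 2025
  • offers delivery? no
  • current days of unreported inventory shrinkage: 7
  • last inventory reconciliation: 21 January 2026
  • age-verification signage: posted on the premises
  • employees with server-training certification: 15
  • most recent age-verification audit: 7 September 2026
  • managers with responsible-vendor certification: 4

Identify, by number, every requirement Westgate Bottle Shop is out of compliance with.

1. managers with responsible-vendor certification 4 ≥ 2 → met
2. responsible-vendor training 455 days ago vs limit 365 → not met
3. inventory reconciliation 316 days ago vs limit 540 → met
4. days of unreported inventory shrinkage 7 > 5 → not met
5. employees with server-training certification 15 ≥ 8 → met
6. age-verification signage present → met
7. age-verification audit 87 days ago vs limit 60 → not met
8. condition 'offers delivery' does not hold → requirement n/a → met
9. liquor license absent → not met
10. hours-of-sale posting absent → not met
11. excise tax filing 237 days ago vs limit 270 → met
Not met: 2, 4, 7, 9, 10

2, 4, 7, 9, 10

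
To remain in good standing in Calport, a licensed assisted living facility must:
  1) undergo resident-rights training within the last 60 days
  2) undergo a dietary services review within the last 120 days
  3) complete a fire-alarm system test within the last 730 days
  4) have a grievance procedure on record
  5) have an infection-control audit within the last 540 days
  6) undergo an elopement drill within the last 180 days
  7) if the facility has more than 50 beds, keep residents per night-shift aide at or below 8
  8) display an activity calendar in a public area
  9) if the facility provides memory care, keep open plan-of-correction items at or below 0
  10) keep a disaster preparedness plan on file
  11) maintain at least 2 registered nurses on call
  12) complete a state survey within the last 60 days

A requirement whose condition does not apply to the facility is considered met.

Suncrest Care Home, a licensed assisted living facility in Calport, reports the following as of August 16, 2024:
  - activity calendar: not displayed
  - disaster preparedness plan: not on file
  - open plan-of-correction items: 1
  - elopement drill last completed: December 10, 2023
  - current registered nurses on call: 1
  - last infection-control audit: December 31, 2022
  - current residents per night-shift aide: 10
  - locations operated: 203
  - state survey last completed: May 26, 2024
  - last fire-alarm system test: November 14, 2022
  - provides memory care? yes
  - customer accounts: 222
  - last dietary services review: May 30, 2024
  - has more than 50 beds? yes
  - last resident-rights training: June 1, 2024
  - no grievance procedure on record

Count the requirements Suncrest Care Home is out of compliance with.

10

1. resident-rights training 76 days ago vs limit 60 → not met
2. dietary services review 78 days ago vs limit 120 → met
3. fire-alarm system test 641 days ago vs limit 730 → met
4. grievance procedure absent → not met
5. infection-control audit 594 days ago vs limit 540 → not met
6. elopement drill 250 days ago vs limit 180 → not met
7. condition 'has more than 50 beds' holds; residents per night-shift aide 10 > 8 → not met
8. activity calendar absent → not met
9. condition 'provides memory care' holds; open plan-of-correction items 1 > 0 → not met
10. disaster preparedness plan absent → not met
11. registered nurses on call 1 < 2 → not met
12. state survey 82 days ago vs limit 60 → not met
Not met: 10 of 12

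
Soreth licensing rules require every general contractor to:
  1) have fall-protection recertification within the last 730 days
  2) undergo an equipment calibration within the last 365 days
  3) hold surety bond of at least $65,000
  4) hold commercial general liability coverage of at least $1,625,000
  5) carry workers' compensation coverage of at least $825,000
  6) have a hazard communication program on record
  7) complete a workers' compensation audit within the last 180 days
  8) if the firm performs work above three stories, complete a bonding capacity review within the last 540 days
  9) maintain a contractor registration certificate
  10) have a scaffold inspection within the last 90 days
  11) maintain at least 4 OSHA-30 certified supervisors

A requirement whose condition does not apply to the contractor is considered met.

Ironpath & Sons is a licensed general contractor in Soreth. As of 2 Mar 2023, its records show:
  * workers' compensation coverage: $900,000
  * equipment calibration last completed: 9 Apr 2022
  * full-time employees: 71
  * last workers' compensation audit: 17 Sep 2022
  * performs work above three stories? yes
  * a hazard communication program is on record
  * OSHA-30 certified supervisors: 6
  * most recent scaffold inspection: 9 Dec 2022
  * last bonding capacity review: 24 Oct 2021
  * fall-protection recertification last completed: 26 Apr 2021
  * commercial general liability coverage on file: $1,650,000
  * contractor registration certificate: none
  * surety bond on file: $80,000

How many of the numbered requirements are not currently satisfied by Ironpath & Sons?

1. fall-protection recertification 675 days ago vs limit 730 → met
2. equipment calibration 327 days ago vs limit 365 → met
3. surety bond $80,000 ≥ $65,000 → met
4. commercial general liability coverage $1,650,000 ≥ $1,625,000 → met
5. workers' compensation coverage $900,000 ≥ $825,000 → met
6. hazard communication program present → met
7. workers' compensation audit 166 days ago vs limit 180 → met
8. condition 'performs work above three stories' holds; bonding capacity review 494 days ago vs limit 540 → met
9. contractor registration certificate absent → not met
10. scaffold inspection 83 days ago vs limit 90 → met
11. OSHA-30 certified supervisors 6 ≥ 4 → met
Not met: 1 of 11

1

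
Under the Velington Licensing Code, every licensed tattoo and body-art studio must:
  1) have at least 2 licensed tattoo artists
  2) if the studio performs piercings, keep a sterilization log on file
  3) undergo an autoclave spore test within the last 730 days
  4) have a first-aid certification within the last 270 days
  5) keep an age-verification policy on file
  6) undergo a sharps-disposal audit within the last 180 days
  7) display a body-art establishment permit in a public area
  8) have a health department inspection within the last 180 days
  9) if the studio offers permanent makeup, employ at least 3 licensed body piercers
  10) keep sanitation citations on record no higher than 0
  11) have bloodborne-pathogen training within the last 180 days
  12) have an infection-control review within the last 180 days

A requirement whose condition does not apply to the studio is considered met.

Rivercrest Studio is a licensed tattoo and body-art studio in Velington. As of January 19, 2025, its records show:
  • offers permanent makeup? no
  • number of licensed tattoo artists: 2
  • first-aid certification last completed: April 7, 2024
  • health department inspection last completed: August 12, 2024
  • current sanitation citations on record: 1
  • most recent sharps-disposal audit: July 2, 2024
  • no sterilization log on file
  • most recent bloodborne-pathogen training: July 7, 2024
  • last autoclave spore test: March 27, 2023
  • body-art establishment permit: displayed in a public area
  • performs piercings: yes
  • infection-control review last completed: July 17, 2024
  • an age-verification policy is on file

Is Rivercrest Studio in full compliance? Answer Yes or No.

1. licensed tattoo artists 2 ≥ 2 → met
2. condition 'performs piercings' holds; sterilization log absent → not met
3. autoclave spore test 664 days ago vs limit 730 → met
4. first-aid certification 287 days ago vs limit 270 → not met
5. age-verification policy present → met
6. sharps-disposal audit 201 days ago vs limit 180 → not met
7. body-art establishment permit present → met
8. health department inspection 160 days ago vs limit 180 → met
9. condition 'offers permanent makeup' does not hold → requirement n/a → met
10. sanitation citations on record 1 > 0 → not met
11. bloodborne-pathogen training 196 days ago vs limit 180 → not met
12. infection-control review 186 days ago vs limit 180 → not met
Not met: 2, 4, 6, 10, 11, 12

No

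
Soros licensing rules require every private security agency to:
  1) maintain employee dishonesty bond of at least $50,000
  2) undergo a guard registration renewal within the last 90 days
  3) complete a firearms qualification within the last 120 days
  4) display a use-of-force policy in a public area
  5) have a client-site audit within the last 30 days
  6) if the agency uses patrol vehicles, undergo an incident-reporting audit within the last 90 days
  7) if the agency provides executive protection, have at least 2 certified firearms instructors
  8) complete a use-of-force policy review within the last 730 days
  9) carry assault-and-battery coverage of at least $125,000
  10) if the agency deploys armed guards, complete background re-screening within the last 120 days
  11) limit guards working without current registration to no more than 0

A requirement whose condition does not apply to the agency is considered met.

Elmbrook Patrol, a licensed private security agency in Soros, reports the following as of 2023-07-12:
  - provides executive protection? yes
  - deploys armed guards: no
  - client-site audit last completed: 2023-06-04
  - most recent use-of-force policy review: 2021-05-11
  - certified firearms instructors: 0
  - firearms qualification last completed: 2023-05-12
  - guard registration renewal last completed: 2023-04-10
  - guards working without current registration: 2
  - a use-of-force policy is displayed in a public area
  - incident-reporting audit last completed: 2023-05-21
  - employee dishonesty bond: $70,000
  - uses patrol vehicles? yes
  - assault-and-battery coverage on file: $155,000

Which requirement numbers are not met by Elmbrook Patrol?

2, 5, 7, 8, 11

1. employee dishonesty bond $70,000 ≥ $50,000 → met
2. guard registration renewal 93 days ago vs limit 90 → not met
3. firearms qualification 61 days ago vs limit 120 → met
4. use-of-force policy present → met
5. client-site audit 38 days ago vs limit 30 → not met
6. condition 'uses patrol vehicles' holds; incident-reporting audit 52 days ago vs limit 90 → met
7. condition 'provides executive protection' holds; certified firearms instructors 0 < 2 → not met
8. use-of-force policy review 792 days ago vs limit 730 → not met
9. assault-and-battery coverage $155,000 ≥ $125,000 → met
10. condition 'deploys armed guards' does not hold → requirement n/a → met
11. guards working without current registration 2 > 0 → not met
Not met: 2, 5, 7, 8, 11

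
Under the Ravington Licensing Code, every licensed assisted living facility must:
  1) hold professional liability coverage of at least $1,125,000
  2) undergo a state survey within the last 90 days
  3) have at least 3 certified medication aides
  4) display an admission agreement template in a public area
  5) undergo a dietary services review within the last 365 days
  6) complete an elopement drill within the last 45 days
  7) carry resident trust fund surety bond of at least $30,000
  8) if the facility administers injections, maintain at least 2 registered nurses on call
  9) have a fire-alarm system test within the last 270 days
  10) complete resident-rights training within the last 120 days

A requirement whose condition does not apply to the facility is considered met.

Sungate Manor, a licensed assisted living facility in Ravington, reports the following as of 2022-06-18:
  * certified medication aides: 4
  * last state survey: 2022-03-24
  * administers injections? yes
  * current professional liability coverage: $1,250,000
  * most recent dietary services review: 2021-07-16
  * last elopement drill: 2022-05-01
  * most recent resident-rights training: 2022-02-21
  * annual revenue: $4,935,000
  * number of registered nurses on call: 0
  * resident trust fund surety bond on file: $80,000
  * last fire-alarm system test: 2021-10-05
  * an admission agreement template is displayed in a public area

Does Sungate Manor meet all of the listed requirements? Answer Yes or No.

1. professional liability coverage $1,250,000 ≥ $1,125,000 → met
2. state survey 86 days ago vs limit 90 → met
3. certified medication aides 4 ≥ 3 → met
4. admission agreement template present → met
5. dietary services review 337 days ago vs limit 365 → met
6. elopement drill 48 days ago vs limit 45 → not met
7. resident trust fund surety bond $80,000 ≥ $30,000 → met
8. condition 'administers injections' holds; registered nurses on call 0 < 2 → not met
9. fire-alarm system test 256 days ago vs limit 270 → met
10. resident-rights training 117 days ago vs limit 120 → met
Not met: 6, 8

No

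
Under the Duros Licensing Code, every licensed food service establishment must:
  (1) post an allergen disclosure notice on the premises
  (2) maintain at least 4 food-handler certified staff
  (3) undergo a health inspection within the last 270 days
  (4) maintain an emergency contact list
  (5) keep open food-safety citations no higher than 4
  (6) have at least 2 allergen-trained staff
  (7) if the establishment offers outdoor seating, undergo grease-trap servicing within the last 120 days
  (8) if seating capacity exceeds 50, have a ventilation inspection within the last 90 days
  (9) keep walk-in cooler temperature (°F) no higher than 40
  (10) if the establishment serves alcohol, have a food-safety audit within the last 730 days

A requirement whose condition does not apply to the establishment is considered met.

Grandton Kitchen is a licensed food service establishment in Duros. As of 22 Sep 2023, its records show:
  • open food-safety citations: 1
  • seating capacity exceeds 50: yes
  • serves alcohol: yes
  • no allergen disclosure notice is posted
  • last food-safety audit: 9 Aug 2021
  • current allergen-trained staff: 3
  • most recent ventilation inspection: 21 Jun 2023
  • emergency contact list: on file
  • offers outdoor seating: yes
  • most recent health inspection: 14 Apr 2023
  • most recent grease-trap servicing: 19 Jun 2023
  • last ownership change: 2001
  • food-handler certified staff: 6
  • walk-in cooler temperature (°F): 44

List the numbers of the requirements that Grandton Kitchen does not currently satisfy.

1, 8, 9, 10

1. allergen disclosure notice absent → not met
2. food-handler certified staff 6 ≥ 4 → met
3. health inspection 161 days ago vs limit 270 → met
4. emergency contact list present → met
5. open food-safety citations 1 ≤ 4 → met
6. allergen-trained staff 3 ≥ 2 → met
7. condition 'offers outdoor seating' holds; grease-trap servicing 95 days ago vs limit 120 → met
8. condition 'seating capacity exceeds 50' holds; ventilation inspection 93 days ago vs limit 90 → not met
9. walk-in cooler temperature (°F) 44 > 40 → not met
10. condition 'serves alcohol' holds; food-safety audit 774 days ago vs limit 730 → not met
Not met: 1, 8, 9, 10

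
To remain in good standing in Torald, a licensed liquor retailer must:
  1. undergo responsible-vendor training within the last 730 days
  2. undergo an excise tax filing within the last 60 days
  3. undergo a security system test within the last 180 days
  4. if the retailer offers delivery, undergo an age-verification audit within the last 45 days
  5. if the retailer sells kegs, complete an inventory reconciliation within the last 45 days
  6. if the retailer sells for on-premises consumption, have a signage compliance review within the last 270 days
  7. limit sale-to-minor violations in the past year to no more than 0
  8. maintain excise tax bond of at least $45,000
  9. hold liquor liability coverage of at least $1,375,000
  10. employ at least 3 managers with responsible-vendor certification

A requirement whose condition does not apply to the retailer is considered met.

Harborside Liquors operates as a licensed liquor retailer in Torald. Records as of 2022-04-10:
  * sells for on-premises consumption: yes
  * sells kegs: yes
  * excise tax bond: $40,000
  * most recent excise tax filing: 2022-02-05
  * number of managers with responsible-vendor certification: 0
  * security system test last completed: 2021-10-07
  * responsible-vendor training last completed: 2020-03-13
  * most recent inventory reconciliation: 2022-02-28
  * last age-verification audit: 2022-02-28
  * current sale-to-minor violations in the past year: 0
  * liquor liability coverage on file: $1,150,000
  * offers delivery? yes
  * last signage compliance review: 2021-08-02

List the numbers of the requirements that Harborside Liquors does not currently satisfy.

1. responsible-vendor training 758 days ago vs limit 730 → not met
2. excise tax filing 64 days ago vs limit 60 → not met
3. security system test 185 days ago vs limit 180 → not met
4. condition 'offers delivery' holds; age-verification audit 41 days ago vs limit 45 → met
5. condition 'sells kegs' holds; inventory reconciliation 41 days ago vs limit 45 → met
6. condition 'sells for on-premises consumption' holds; signage compliance review 251 days ago vs limit 270 → met
7. sale-to-minor violations in the past year 0 ≤ 0 → met
8. excise tax bond $40,000 < $45,000 → not met
9. liquor liability coverage $1,150,000 < $1,375,000 → not met
10. managers with responsible-vendor certification 0 < 3 → not met
Not met: 1, 2, 3, 8, 9, 10

1, 2, 3, 8, 9, 10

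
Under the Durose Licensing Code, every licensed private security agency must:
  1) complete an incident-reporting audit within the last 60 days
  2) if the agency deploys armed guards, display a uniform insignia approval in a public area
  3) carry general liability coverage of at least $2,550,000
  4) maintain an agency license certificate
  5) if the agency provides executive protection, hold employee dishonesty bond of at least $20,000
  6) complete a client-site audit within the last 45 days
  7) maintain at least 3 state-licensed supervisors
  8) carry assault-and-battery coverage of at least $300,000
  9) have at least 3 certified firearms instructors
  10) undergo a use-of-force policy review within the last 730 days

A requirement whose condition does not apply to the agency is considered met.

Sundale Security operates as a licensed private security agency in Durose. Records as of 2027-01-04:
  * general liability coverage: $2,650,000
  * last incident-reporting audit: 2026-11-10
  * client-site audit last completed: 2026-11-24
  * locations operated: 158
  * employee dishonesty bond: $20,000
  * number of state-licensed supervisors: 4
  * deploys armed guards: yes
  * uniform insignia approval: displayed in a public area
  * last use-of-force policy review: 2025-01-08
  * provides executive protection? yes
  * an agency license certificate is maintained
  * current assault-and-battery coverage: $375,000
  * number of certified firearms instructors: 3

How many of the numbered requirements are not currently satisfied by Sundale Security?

1. incident-reporting audit 55 days ago vs limit 60 → met
2. condition 'deploys armed guards' holds; uniform insignia approval present → met
3. general liability coverage $2,650,000 ≥ $2,550,000 → met
4. agency license certificate present → met
5. condition 'provides executive protection' holds; employee dishonesty bond $20,000 ≥ $20,000 → met
6. client-site audit 41 days ago vs limit 45 → met
7. state-licensed supervisors 4 ≥ 3 → met
8. assault-and-battery coverage $375,000 ≥ $300,000 → met
9. certified firearms instructors 3 ≥ 3 → met
10. use-of-force policy review 726 days ago vs limit 730 → met
Not met: 0 of 10

0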